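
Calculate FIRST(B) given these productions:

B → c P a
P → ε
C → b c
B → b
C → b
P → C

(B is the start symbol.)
From B → c P a:
  - c is a terminal: add 'c' and stop
From B → b:
  - b is a terminal: add 'b' and stop

Collecting: FIRST(B) = { 'b', 'c' }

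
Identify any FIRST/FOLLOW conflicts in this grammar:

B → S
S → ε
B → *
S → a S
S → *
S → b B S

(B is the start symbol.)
A FIRST/FOLLOW conflict occurs when a non-terminal N has a nullable alternative N → β (β ⇒* ε) and another alternative N → α with FIRST(α) ∩ FOLLOW(N) ≠ ∅: on such a lookahead the parser cannot decide between expanding α and letting N vanish via β.

Nullable non-terminals: B, S.
FIRST sets used below: FIRST(S) = { '*', 'a', 'b', ε }

B: nullable alternative(s) B → S; FOLLOW(B) = { $, '*', 'a', 'b' }
  B → S: FIRST \ {ε} = { '*', 'a', 'b' } — this is the only nullable alternative, skip
  B → *: FIRST \ {ε} = { '*' } — overlaps FOLLOW(B) on { '*' }: CONFLICT

S: nullable alternative(s) S → ε; FOLLOW(S) = { $, '*', 'a', 'b' }
  S → ε: FIRST \ {ε} = { } — this is the only nullable alternative, skip
  S → a S: FIRST \ {ε} = { 'a' } — overlaps FOLLOW(S) on { 'a' }: CONFLICT
  S → *: FIRST \ {ε} = { '*' } — overlaps FOLLOW(S) on { '*' }: CONFLICT
  S → b B S: FIRST \ {ε} = { 'b' } — overlaps FOLLOW(S) on { 'b' }: CONFLICT

So the grammar has 4 FIRST/FOLLOW conflicts (marked CONFLICT above).

Answer: Yes. B → '*' with FOLLOW(B) on { '*' }; S → a S with FOLLOW(S) on { 'a' }; S → '*' with FOLLOW(S) on { '*' }; S → b B S with FOLLOW(S) on { 'b' }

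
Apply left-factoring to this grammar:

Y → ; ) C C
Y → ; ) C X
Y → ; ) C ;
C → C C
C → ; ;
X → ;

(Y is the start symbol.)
Y → ; ) C Y'
Y' → C
Y' → X
Y' → ;
C → C C
C → ; ;
X → ;

Left-factoring transforms A → αβ₁ | αβ₂ into A → αA' and A' → β₁ | β₂
(α is the longest common prefix among the alternatives). Repeat until
no nonterminal has two alternatives with a common prefix.

Round 1: Y has alternatives sharing prefix '; ) C'. Introduce Y': Y → ; ) C Y'
  Add: Y' → C
  Add: Y' → X
  Add: Y' → ;

No remaining common prefixes — done.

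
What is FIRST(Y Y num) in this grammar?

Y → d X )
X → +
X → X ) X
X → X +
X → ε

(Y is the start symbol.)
{ 'd' }

FIRST sets of the non-terminals involved (from the grammar, by fixed-point iteration):
  FIRST(Y) = { 'd' }

To compute FIRST(Y Y num), process the symbols left to right:
Symbol Y is a non-terminal. Add FIRST(Y) \ {ε} = { 'd' }
Y is not nullable (ε ∉ FIRST(Y)), so stop here.
FIRST(Y Y num) = { 'd' }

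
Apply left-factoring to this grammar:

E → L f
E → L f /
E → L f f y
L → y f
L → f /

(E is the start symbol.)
Left-factoring transforms A → αβ₁ | αβ₂ into A → αA' and A' → β₁ | β₂
(α is the longest common prefix among the alternatives). Repeat until
no nonterminal has two alternatives with a common prefix.

Round 1: E has alternatives sharing prefix 'L f'. Introduce E': E → L f E'
  Add: E' → ε
  Add: E' → /
  Add: E' → f y

No remaining common prefixes — done.

Resulting grammar:
E → L f E'
E' → ε
E' → /
E' → f y
L → y f
L → f /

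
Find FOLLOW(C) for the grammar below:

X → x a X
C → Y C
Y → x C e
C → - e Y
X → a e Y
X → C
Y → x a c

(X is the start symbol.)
To compute FOLLOW(C), find every occurrence of C on a right-hand side N → α C β: add FIRST(β) \ {ε}, and if β is empty or nullable also add FOLLOW(N). Iterate to a fixed point.

In C → Y C: C is at the end; this adds FOLLOW(C) to itself — nothing new
In Y → x C e: C is followed by e, add FIRST(e) \ {ε} = { 'e' }
In X → C: C is at the end, add FOLLOW(X)

The FOLLOW sets referred to above (computed the same way, to a fixed point):
  FOLLOW(X) = { $ }

Taking the union: FOLLOW(C) = { $, 'e' }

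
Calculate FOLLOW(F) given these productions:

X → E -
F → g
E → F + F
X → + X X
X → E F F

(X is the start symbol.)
{ $, '+', '-', 'g' }

To compute FOLLOW(F), find every occurrence of F on a right-hand side N → α F β: add FIRST(β) \ {ε}, and if β is empty or nullable also add FOLLOW(N). Iterate to a fixed point.

In E → F + F: F is followed by '+' F, add FIRST('+' F) \ {ε} = { '+' }
In E → F + F: F is at the end, add FOLLOW(E)
In X → E F F: F is followed by F, add FIRST(F) \ {ε} = { 'g' }
In X → E F F: F is at the end, add FOLLOW(X)

The FOLLOW sets referred to above (computed the same way, to a fixed point):
  FOLLOW(E) = { '-', 'g' }
  FOLLOW(X) = { $, '+', 'g' }

Taking the union: FOLLOW(F) = { $, '+', '-', 'g' }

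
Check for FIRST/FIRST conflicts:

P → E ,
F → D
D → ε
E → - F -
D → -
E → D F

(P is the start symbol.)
Yes. E → '-' F '-' / E → D F on { '-' }

A FIRST/FIRST conflict occurs when two productions N → α and N → β for the same non-terminal have FIRST(α) ∩ FIRST(β) ≠ ∅ (with ε ∈ FIRST of a nullable right-hand side, so two nullable alternatives also conflict).

FIRST sets of the non-terminals at (or reachable through a nullable prefix from) the front of some alternative:
  FIRST(D) = { '-', ε }
  FIRST(F) = { '-', ε }

Productions for D:
  D → ε: FIRST = { ε }
  D → -: FIRST = { '-' }
Productions for E:
  E → - F -: FIRST = { '-' }
  E → D F: FIRST = { '-', ε }
P, F have only one production, so no FIRST/FIRST conflict is possible there.

Conflict for E: E → - F - and E → D F
  Overlap: { '-' }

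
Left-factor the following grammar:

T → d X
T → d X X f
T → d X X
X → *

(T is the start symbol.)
T → d X T'
T' → ε
T' → X T''
T'' → f
T'' → ε
X → *

Left-factoring transforms A → αβ₁ | αβ₂ into A → αA' and A' → β₁ | β₂
(α is the longest common prefix among the alternatives). Repeat until
no nonterminal has two alternatives with a common prefix.

Round 1: T has alternatives sharing prefix 'd X'. Introduce T': T → d X T'
  Add: T' → ε
  Add: T' → X f
  Add: T' → X

Round 2: T' has alternatives sharing prefix 'X'. Introduce T'': T' → X T''
  Add: T'' → f
  Add: T'' → ε

No remaining common prefixes — done.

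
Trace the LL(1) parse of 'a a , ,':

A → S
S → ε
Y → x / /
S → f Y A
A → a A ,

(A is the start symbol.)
LL(1) parsing maintains a stack (initially the start symbol over $) and the input. At each step: if the stack top is a terminal, match it against the current input token; if it is a non-terminal N, replace it with the RHS of M[N, lookahead] (the unique production whose predict set contains the lookahead).

Stack is shown with the top on the left.

Stack      Input      Action
----------------------------
A $        a a , , $  output A → a A ,
a A , $    a a , , $  match 'a'
A , $      a , , $    output A → a A ,
a A , , $  a , , $    match 'a'
A , , $    , , $      output A → S
S , , $    , , $      output S → ε
, , $      , , $      match ','
, $        , $        match ','
$          $          accept

The string is accepted.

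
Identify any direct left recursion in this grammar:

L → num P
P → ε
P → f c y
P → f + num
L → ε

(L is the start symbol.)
L → num P: starts with num
P → ε: starts with ε
P → f c y: starts with f
P → f + num: starts with f
L → ε: starts with ε

No direct left recursion found.

Answer: No direct left recursion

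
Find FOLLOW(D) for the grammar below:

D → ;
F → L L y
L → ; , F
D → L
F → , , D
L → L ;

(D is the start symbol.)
To compute FOLLOW(D), find every occurrence of D on a right-hand side N → α D β: add FIRST(β) \ {ε}, and if β is empty or nullable also add FOLLOW(N). Iterate to a fixed point.

D is the start symbol, so $ ∈ FOLLOW(D).
In F → , , D: D is at the end, add FOLLOW(F)

The FOLLOW sets referred to above (computed the same way, to a fixed point):
  FOLLOW(F) = { $, ';', 'y' }

Taking the union: FOLLOW(D) = { $, ';', 'y' }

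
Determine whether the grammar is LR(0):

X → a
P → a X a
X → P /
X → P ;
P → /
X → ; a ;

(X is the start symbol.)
A grammar is LR(0) if no state in the canonical LR(0) collection has:
  - both a shift item (dot before a terminal) and a complete item (shift-reduce conflict), or
  - two or more complete items (reduce-reduce conflict; the accept item [X' → X .] counts as a complete item here).

Augment with X' → X and build the canonical LR(0) collection (I0 = CLOSURE({[X' → . X]}), then GOTO on every symbol after a dot until no new states appear). It has 12 states:
  I0: { [P → . /], [P → . a X a], [X → . ; a ;], [X → . P /], [X → . P ;], [X → . a], [X' → . X] }  — shift
  I1: { [P → / .] }  — reduce
  I2: { [X → ; . a ;] }  — shift
  I3: { [X → P . /], [X → P . ;] }  — shift
  I4: { [X' → X .] }  — accept
  I5: { [P → . /], [P → . a X a], [P → a . X a], [X → . ; a ;], [X → . P /], [X → . P ;], [X → . a], [X → a .] }  — shift, reduce
  I6: { [P → a X . a] }  — shift
  I7: { [P → a X a .] }  — reduce
  I8: { [X → P / .] }  — reduce
  I9: { [X → P ; .] }  — reduce
  I10: { [X → ; a . ;] }  — shift
  I11: { [X → ; a ; .] }  — reduce

Conflict in state I5:
  Shift-reduce conflict between [X → a .] and [P → . /]
So the grammar is NOT LR(0).

Answer: No. Shift-reduce conflict between [X → a .] and [P → . /]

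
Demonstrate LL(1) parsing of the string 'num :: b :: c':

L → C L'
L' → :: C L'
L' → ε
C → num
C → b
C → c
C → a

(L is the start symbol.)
Stack is shown with the top on the left.

Stack      Input            Action
----------------------------------
L $        num :: b :: c $  output L → C L'
C L' $     num :: b :: c $  output C → num
num L' $   num :: b :: c $  match 'num'
L' $       :: b :: c $      output L' → :: C L'
:: C L' $  :: b :: c $      match '::'
C L' $     b :: c $         output C → b
b L' $     b :: c $         match 'b'
L' $       :: c $           output L' → :: C L'
:: C L' $  :: c $           match '::'
C L' $     c $              output C → c
c L' $     c $              match 'c'
L' $       $                output L' → ε
$          $                accept

The string is accepted.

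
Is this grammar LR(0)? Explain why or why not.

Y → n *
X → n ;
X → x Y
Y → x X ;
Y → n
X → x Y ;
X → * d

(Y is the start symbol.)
No. Shift-reduce conflict between [Y → n .] and [Y → n . *]

A grammar is LR(0) if no state in the canonical LR(0) collection has:
  - both a shift item (dot before a terminal) and a complete item (shift-reduce conflict), or
  - two or more complete items (reduce-reduce conflict; the accept item [Y' → Y .] counts as a complete item here).

Augment with Y' → Y and build the canonical LR(0) collection (I0 = CLOSURE({[Y' → . Y]}), then GOTO on every symbol after a dot until no new states appear). It has 14 states:
  I0: { [Y → . n *], [Y → . n], [Y → . x X ;], [Y' → . Y] }  — shift
  I1: { [Y' → Y .] }  — accept
  I2: { [Y → n . *], [Y → n .] }  — shift, reduce
  I3: { [X → . * d], [X → . n ;], [X → . x Y ;], [X → . x Y], [Y → x . X ;] }  — shift
  I4: { [X → * . d] }  — shift
  I5: { [Y → x X . ;] }  — shift
  I6: { [X → n . ;] }  — shift
  I7: { [X → x . Y ;], [X → x . Y], [Y → . n *], [Y → . n], [Y → . x X ;] }  — shift
  I8: { [X → x Y . ;], [X → x Y .] }  — shift, reduce
  I9: { [X → x Y ; .] }  — reduce
  I10: { [X → n ; .] }  — reduce
  I11: { [Y → x X ; .] }  — reduce
  I12: { [X → * d .] }  — reduce
  I13: { [Y → n * .] }  — reduce

Conflict in state I2:
  Shift-reduce conflict between [Y → n .] and [Y → n . *]
So the grammar is NOT LR(0).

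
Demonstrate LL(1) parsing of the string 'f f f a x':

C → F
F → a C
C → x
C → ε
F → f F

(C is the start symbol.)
LL(1) parsing maintains a stack (initially the start symbol over $) and the input. At each step: if the stack top is a terminal, match it against the current input token; if it is a non-terminal N, replace it with the RHS of M[N, lookahead] (the unique production whose predict set contains the lookahead).

Stack is shown with the top on the left.

Stack  Input        Action
--------------------------
C $    f f f a x $  output C → F
F $    f f f a x $  output F → f F
f F $  f f f a x $  match 'f'
F $    f f a x $    output F → f F
f F $  f f a x $    match 'f'
F $    f a x $      output F → f F
f F $  f a x $      match 'f'
F $    a x $        output F → a C
a C $  a x $        match 'a'
C $    x $          output C → x
x $    x $          match 'x'
$      $            accept

The string is accepted.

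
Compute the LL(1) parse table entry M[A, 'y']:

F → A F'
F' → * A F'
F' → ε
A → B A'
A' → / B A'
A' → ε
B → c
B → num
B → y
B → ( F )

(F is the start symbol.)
A → B A'

To find M[A, 'y'], we find productions for A where 'y' is in the predict set (PREDICT(N → α) = (FIRST(α) \ {ε}) ∪ (FOLLOW(N) if α ⇒* ε)).

Relevant sets:
  FIRST(B) = { '(', 'c', 'num', 'y' }

A → B A': PREDICT = { '(', 'c', 'num', 'y' }
  'y' is in predict set, so this production goes in M[A, 'y']

M[A, 'y'] = A → B A'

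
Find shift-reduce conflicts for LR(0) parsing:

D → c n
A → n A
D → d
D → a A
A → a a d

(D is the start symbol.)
A shift-reduce conflict occurs when an LR(0) state has both:
  - a complete (reduce) item [A → α .] (dot at the end), and
  - a shift item [B → β . c γ] (dot before a terminal).

Augment with D' → D and build the canonical LR(0) collection (I0 = CLOSURE({[D' → . D]}), then GOTO on every symbol after a dot until no new states appear). It has 12 states:
  I0: { [D → . a A], [D → . c n], [D → . d], [D' → . D] }  — shift
  I1: { [D' → D .] }  — accept
  I2: { [A → . a a d], [A → . n A], [D → a . A] }  — shift
  I3: { [D → c . n] }  — shift
  I4: { [D → d .] }  — reduce
  I5: { [D → c n .] }  — reduce
  I6: { [D → a A .] }  — reduce
  I7: { [A → a . a d] }  — shift
  I8: { [A → . a a d], [A → . n A], [A → n . A] }  — shift
  I9: { [A → n A .] }  — reduce
  I10: { [A → a a . d] }  — shift
  I11: { [A → a a d .] }  — reduce

No state contains both a complete item and a shift item.

Answer: No shift-reduce conflicts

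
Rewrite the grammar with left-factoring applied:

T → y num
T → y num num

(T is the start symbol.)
T → y num T'
T' → ε
T' → num

Left-factoring transforms A → αβ₁ | αβ₂ into A → αA' and A' → β₁ | β₂
(α is the longest common prefix among the alternatives). Repeat until
no nonterminal has two alternatives with a common prefix.

Round 1: T has alternatives sharing prefix 'y num'. Introduce T': T → y num T'
  Add: T' → ε
  Add: T' → num

No remaining common prefixes — done.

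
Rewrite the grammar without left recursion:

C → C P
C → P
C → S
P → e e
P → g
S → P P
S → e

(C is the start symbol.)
C is directly left-recursive. The standard transformation for
  A → A α₁ | ... | A α_m | β₁ | ... | β_n
is
  A  → β₁ A' | ... | β_n A'
  A' → α₁ A' | ... | α_m A' | ε

C → P becomes C → P C'
C → S becomes C → S C'
C → C P becomes C' → P C'
Add C' → ε

Productions for other non-terminals are unchanged:
  P → e e
  P → g
  S → P P
  S → e

Resulting grammar:
C → P C'
C → S C'
C' → P C'
C' → ε
P → e e
P → g
S → P P
S → e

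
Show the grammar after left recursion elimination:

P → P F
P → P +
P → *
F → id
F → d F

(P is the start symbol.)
P → * P'
P' → F P'
P' → + P'
P' → ε
F → id
F → d F

P is directly left-recursive. The standard transformation for
  A → A α₁ | ... | A α_m | β₁ | ... | β_n
is
  A  → β₁ A' | ... | β_n A'
  A' → α₁ A' | ... | α_m A' | ε

P → * becomes P → * P'
P → P F becomes P' → F P'
P → P + becomes P' → + P'
Add P' → ε

Productions for other non-terminals are unchanged:
  F → id
  F → d F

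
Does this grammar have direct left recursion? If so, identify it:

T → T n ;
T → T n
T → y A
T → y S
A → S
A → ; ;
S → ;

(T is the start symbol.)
Direct left recursion occurs when N → N α for some non-terminal N (the right-hand side begins with the left-hand side itself).

T → T n ;: LEFT RECURSIVE (starts with T)
T → T n: LEFT RECURSIVE (starts with T)
T → y A: starts with y
T → y S: starts with y
A → S: starts with S
A → ; ;: starts with ';'
S → ;: starts with ';'

The grammar has direct left recursion on: T.

Answer: Yes, T is left-recursive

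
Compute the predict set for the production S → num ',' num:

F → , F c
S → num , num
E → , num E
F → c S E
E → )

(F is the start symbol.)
{ 'num' }

PREDICT(S → num ',' num) = (FIRST(RHS) \ {ε}) ∪ (FOLLOW(S) if ε ∈ FIRST(RHS), i.e. RHS ⇒* ε)
FIRST(num ',' num) = { 'num' }
ε ∉ FIRST(num ',' num), so FOLLOW(S) is not added.
PREDICT(S → num ',' num) = { 'num' }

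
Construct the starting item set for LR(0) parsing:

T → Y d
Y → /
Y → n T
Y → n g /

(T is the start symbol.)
{ [T → . Y d], [T' → . T], [Y → . /], [Y → . n T], [Y → . n g /] }

First, augment the grammar with T' → T
I₀ = CLOSURE({ [T' → . T] }):
  [T' → . T] has the dot before T: add [T → . Y d]
  [T → . Y d] has the dot before Y: add [Y → . /], [Y → . n T], [Y → . n g /]
No further items can be added.

I₀ = { [T → . Y d], [T' → . T], [Y → . /], [Y → . n T], [Y → . n g /] }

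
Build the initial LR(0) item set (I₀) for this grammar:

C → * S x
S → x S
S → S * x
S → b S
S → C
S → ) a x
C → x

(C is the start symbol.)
{ [C → . * S x], [C → . x], [C' → . C] }

First, augment the grammar with C' → C
I₀ = CLOSURE({ [C' → . C] }):
  [C' → . C] has the dot before C: add [C → . * S x], [C → . x]
No further items can be added.

I₀ = { [C → . * S x], [C → . x], [C' → . C] }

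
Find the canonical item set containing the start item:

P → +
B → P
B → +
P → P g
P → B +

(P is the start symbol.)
{ [B → . +], [B → . P], [P → . +], [P → . B +], [P → . P g], [P' → . P] }

First, augment the grammar with P' → P
I₀ = CLOSURE({ [P' → . P] }):
  [P' → . P] has the dot before P: add [P → . +], [P → . P g], [P → . B +]
  [P → . B +] has the dot before B: add [B → . P], [B → . +]
No further items can be added.

I₀ = { [B → . +], [B → . P], [P → . +], [P → . B +], [P → . P g], [P' → . P] }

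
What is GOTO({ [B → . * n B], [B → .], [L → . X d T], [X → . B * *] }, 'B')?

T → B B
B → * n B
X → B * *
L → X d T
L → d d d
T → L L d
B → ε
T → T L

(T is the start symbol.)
GOTO(I, 'B') = CLOSURE({ [A → αX.β] : [A → α.Xβ] ∈ I, X = 'B' })

Items with dot before 'B', with the dot advanced:
  [X → . B * *] → [X → B . * *]
Closure adds nothing (no advanced item has the dot before a non-terminal).

GOTO = { [X → B . * *] }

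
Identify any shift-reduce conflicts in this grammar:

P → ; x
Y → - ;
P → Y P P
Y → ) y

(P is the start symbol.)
No shift-reduce conflicts

A shift-reduce conflict occurs when an LR(0) state has both:
  - a complete (reduce) item [A → α .] (dot at the end), and
  - a shift item [B → β . c γ] (dot before a terminal).

Augment with P' → P and build the canonical LR(0) collection (I0 = CLOSURE({[P' → . P]}), then GOTO on every symbol after a dot until no new states appear). It has 11 states:
  I0: { [P → . ; x], [P → . Y P P], [P' → . P], [Y → . ) y], [Y → . - ;] }  — shift
  I1: { [Y → ) . y] }  — shift
  I2: { [Y → - . ;] }  — shift
  I3: { [P → ; . x] }  — shift
  I4: { [P' → P .] }  — accept
  I5: { [P → . ; x], [P → . Y P P], [P → Y . P P], [Y → . ) y], [Y → . - ;] }  — shift
  I6: { [P → . ; x], [P → . Y P P], [P → Y P . P], [Y → . ) y], [Y → . - ;] }  — shift
  I7: { [P → Y P P .] }  — reduce
  I8: { [P → ; x .] }  — reduce
  I9: { [Y → - ; .] }  — reduce
  I10: { [Y → ) y .] }  — reduce

No state contains both a complete item and a shift item.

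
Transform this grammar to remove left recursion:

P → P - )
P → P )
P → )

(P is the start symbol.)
P → ) P'
P' → - ) P'
P' → ) P'
P' → ε

P is directly left-recursive. The standard transformation for
  A → A α₁ | ... | A α_m | β₁ | ... | β_n
is
  A  → β₁ A' | ... | β_n A'
  A' → α₁ A' | ... | α_m A' | ε

P → ) becomes P → ) P'
P → P - ) becomes P' → - ) P'
P → P ) becomes P' → ) P'
Add P' → ε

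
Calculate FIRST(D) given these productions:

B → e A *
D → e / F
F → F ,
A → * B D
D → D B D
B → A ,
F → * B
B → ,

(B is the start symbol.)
{ 'e' }

To compute FIRST(D), examine every production with D on the left-hand side, reading each right-hand side left to right until a non-nullable symbol is reached.

From D → e / F:
  - e is a terminal: add 'e' and stop
From D → D B D:
  - D is the symbol being defined: contributes nothing new
    D is not nullable, so stop

Collecting: FIRST(D) = { 'e' }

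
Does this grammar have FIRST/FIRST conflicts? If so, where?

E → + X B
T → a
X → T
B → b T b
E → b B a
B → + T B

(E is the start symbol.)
No FIRST/FIRST conflicts.

Productions for E:
  E → + X B: FIRST = { '+' }
  E → b B a: FIRST = { 'b' }
Productions for B:
  B → b T b: FIRST = { 'b' }
  B → + T B: FIRST = { '+' }
T, X have only one production, so no FIRST/FIRST conflict is possible there.

All alternatives of each non-terminal have pairwise disjoint FIRST sets.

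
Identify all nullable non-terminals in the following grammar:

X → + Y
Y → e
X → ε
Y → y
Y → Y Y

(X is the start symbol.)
{ 'X' }

ε-productions: X → ε
So X is immediately nullable.
No further non-terminal can be added: every production for the remaining non-terminals contains a terminal or a non-nullable non-terminal.
Nullable = { 'X' }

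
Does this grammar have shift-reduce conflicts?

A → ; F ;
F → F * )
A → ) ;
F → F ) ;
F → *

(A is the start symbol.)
Augment with A' → A and build the canonical LR(0) collection (I0 = CLOSURE({[A' → . A]}), then GOTO on every symbol after a dot until no new states appear). It has 12 states:
  I0: { [A → . ) ;], [A → . ; F ;], [A' → . A] }  — shift
  I1: { [A → ) . ;] }  — shift
  I2: { [A → ; . F ;], [F → . *], [F → . F ) ;], [F → . F * )] }  — shift
  I3: { [A' → A .] }  — accept
  I4: { [F → * .] }  — reduce
  I5: { [A → ; F . ;], [F → F . ) ;], [F → F . * )] }  — shift
  I6: { [F → F ) . ;] }  — shift
  I7: { [F → F * . )] }  — shift
  I8: { [A → ; F ; .] }  — reduce
  I9: { [F → F * ) .] }  — reduce
  I10: { [F → F ) ; .] }  — reduce
  I11: { [A → ) ; .] }  — reduce

No state contains both a complete item and a shift item.

Answer: No shift-reduce conflicts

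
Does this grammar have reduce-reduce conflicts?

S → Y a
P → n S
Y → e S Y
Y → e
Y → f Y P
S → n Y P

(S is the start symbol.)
A reduce-reduce conflict occurs when an LR(0) state has two complete items [A → α .] and [B → β .] — both call for a reduction, and with no lookahead the parser cannot choose between them.

Augment with S' → S and build the canonical LR(0) collection (I0 = CLOSURE({[S' → . S]}), then GOTO on every symbol after a dot until no new states appear). It has 15 states:
  I0: { [S → . Y a], [S → . n Y P], [S' → . S], [Y → . e S Y], [Y → . e], [Y → . f Y P] }  — shift
  I1: { [S' → S .] }  — accept
  I2: { [S → Y . a] }  — shift
  I3: { [S → . Y a], [S → . n Y P], [Y → . e S Y], [Y → . e], [Y → . f Y P], [Y → e . S Y], [Y → e .] }  — shift, reduce
  I4: { [Y → . e S Y], [Y → . e], [Y → . f Y P], [Y → f . Y P] }  — shift
  I5: { [S → n . Y P], [Y → . e S Y], [Y → . e], [Y → . f Y P] }  — shift
  I6: { [P → . n S], [S → n Y . P] }  — shift
  I7: { [S → n Y P .] }  — reduce
  I8: { [P → n . S], [S → . Y a], [S → . n Y P], [Y → . e S Y], [Y → . e], [Y → . f Y P] }  — shift
  I9: { [P → n S .] }  — reduce
  I10: { [P → . n S], [Y → f Y . P] }  — shift
  I11: { [Y → f Y P .] }  — reduce
  I12: { [Y → . e S Y], [Y → . e], [Y → . f Y P], [Y → e S . Y] }  — shift
  I13: { [Y → e S Y .] }  — reduce
  I14: { [S → Y a .] }  — reduce

No state contains more than one complete item.

Answer: No reduce-reduce conflicts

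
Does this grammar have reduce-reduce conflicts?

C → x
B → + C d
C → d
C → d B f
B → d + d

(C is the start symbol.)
No reduce-reduce conflicts

A reduce-reduce conflict occurs when an LR(0) state has two complete items [A → α .] and [B → β .] — both call for a reduction, and with no lookahead the parser cannot choose between them.

Augment with C' → C and build the canonical LR(0) collection (I0 = CLOSURE({[C' → . C]}), then GOTO on every symbol after a dot until no new states appear). It has 12 states:
  I0: { [C → . d B f], [C → . d], [C → . x], [C' → . C] }  — shift
  I1: { [C' → C .] }  — accept
  I2: { [B → . + C d], [B → . d + d], [C → d . B f], [C → d .] }  — shift, reduce
  I3: { [C → x .] }  — reduce
  I4: { [B → + . C d], [C → . d B f], [C → . d], [C → . x] }  — shift
  I5: { [C → d B . f] }  — shift
  I6: { [B → d . + d] }  — shift
  I7: { [B → d + . d] }  — shift
  I8: { [B → d + d .] }  — reduce
  I9: { [C → d B f .] }  — reduce
  I10: { [B → + C . d] }  — shift
  I11: { [B → + C d .] }  — reduce

No state contains more than one complete item.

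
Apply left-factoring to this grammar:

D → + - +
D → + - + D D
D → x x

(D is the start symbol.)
Left-factoring transforms A → αβ₁ | αβ₂ into A → αA' and A' → β₁ | β₂
(α is the longest common prefix among the alternatives). Repeat until
no nonterminal has two alternatives with a common prefix.

Round 1: D has alternatives sharing prefix '+ - +'. Introduce D': D → + - + D'
  Add: D' → ε
  Add: D' → D D

No remaining common prefixes — done.

Resulting grammar:
D → + - + D'
D' → ε
D' → D D
D → x x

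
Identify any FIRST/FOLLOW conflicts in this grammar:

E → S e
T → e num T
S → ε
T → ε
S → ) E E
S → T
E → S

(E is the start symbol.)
Nullable non-terminals: E, S, T.
FIRST sets used below: FIRST(S) = { ')', 'e', ε }, FIRST(T) = { 'e', ε }

E: nullable alternative(s) E → S; FOLLOW(E) = { $, ')', 'e' }
  E → S e: FIRST \ {ε} = { ')', 'e' } — overlaps FOLLOW(E) on { ')', 'e' }: CONFLICT
  E → S: FIRST \ {ε} = { ')', 'e' } — this is the only nullable alternative, skip

S: nullable alternative(s) S → ε, S → T; FOLLOW(S) = { $, ')', 'e' }
  S → ε: FIRST \ {ε} = { } — disjoint from FOLLOW(S)
  S → ) E E: FIRST \ {ε} = { ')' } — overlaps FOLLOW(S) on { ')' }: CONFLICT
  S → T: FIRST \ {ε} = { 'e' } — overlaps FOLLOW(S) on { 'e' }: CONFLICT

T: nullable alternative(s) T → ε; FOLLOW(T) = { $, ')', 'e' }
  T → e num T: FIRST \ {ε} = { 'e' } — overlaps FOLLOW(T) on { 'e' }: CONFLICT
  T → ε: FIRST \ {ε} = { } — this is the only nullable alternative, skip

So the grammar has 4 FIRST/FOLLOW conflicts (marked CONFLICT above).

Answer: Yes. E → S e with FOLLOW(E) on { ')', 'e' }; T → e num T with FOLLOW(T) on { 'e' }; S → ')' E E with FOLLOW(S) on { ')' }; S → T with FOLLOW(S) on { 'e' }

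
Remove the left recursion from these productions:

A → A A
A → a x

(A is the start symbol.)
A → a x A'
A' → A A'
A' → ε

A is directly left-recursive. The standard transformation for
  A → A α₁ | ... | A α_m | β₁ | ... | β_n
is
  A  → β₁ A' | ... | β_n A'
  A' → α₁ A' | ... | α_m A' | ε

A → a x becomes A → a x A'
A → A A becomes A' → A A'
Add A' → ε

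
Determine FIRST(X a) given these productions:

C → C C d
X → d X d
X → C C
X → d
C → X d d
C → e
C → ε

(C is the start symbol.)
FIRST sets of the non-terminals involved (from the grammar, by fixed-point iteration):
  FIRST(X) = { 'd', 'e', ε }

To compute FIRST(X a), process the symbols left to right:
Symbol X is a non-terminal. Add FIRST(X) \ {ε} = { 'd', 'e' }
X is nullable (ε ∈ FIRST(X)), continue to the next symbol.
Symbol a is a terminal. Add 'a' and stop.
FIRST(X a) = { 'a', 'd', 'e' }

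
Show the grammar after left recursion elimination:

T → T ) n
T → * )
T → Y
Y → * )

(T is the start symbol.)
T → * ) T'
T → Y T'
T' → ) n T'
T' → ε
Y → * )

T is directly left-recursive. The standard transformation for
  A → A α₁ | ... | A α_m | β₁ | ... | β_n
is
  A  → β₁ A' | ... | β_n A'
  A' → α₁ A' | ... | α_m A' | ε

T → * ) becomes T → * ) T'
T → Y becomes T → Y T'
T → T ) n becomes T' → ) n T'
Add T' → ε

Productions for other non-terminals are unchanged:
  Y → * )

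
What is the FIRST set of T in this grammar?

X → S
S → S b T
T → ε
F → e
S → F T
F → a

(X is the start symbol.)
From T → ε:
  - ε-production, so ε ∈ FIRST(T)

Collecting: FIRST(T) = { ε }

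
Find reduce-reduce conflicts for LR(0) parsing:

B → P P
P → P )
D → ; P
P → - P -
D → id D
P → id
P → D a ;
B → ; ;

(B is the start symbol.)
No reduce-reduce conflicts

A reduce-reduce conflict occurs when an LR(0) state has two complete items [A → α .] and [B → β .] — both call for a reduction, and with no lookahead the parser cannot choose between them.

Augment with B' → B and build the canonical LR(0) collection (I0 = CLOSURE({[B' → . B]}), then GOTO on every symbol after a dot until no new states appear). It has 18 states:
  I0: { [B → . ; ;], [B → . P P], [B' → . B], [D → . ; P], [D → . id D], [P → . - P -], [P → . D a ;], [P → . P )], [P → . id] }  — shift
  I1: { [D → . ; P], [D → . id D], [P → - . P -], [P → . - P -], [P → . D a ;], [P → . P )], [P → . id] }  — shift
  I2: { [B → ; . ;], [D → . ; P], [D → . id D], [D → ; . P], [P → . - P -], [P → . D a ;], [P → . P )], [P → . id] }  — shift
  I3: { [B' → B .] }  — accept
  I4: { [P → D . a ;] }  — shift
  I5: { [B → P . P], [D → . ; P], [D → . id D], [P → . - P -], [P → . D a ;], [P → . P )], [P → . id], [P → P . )] }  — shift
  I6: { [D → . ; P], [D → . id D], [D → id . D], [P → id .] }  — shift, reduce
  I7: { [D → . ; P], [D → . id D], [D → ; . P], [P → . - P -], [P → . D a ;], [P → . P )], [P → . id] }  — shift
  I8: { [D → id D .] }  — reduce
  I9: { [D → . ; P], [D → . id D], [D → id . D] }  — shift
  I10: { [D → ; P .], [P → P . )] }  — shift, reduce
  I11: { [P → P ) .] }  — reduce
  I12: { [B → P P .], [P → P . )] }  — shift, reduce
  I13: { [P → D a . ;] }  — shift
  I14: { [P → D a ; .] }  — reduce
  I15: { [B → ; ; .], [D → . ; P], [D → . id D], [D → ; . P], [P → . - P -], [P → . D a ;], [P → . P )], [P → . id] }  — shift, reduce
  I16: { [P → - P . -], [P → P . )] }  — shift
  I17: { [P → - P - .] }  — reduce

No state contains more than one complete item.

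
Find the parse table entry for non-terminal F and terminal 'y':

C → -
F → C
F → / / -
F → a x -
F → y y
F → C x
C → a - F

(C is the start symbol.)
To find M[F, 'y'], we find productions for F where 'y' is in the predict set (PREDICT(N → α) = (FIRST(α) \ {ε}) ∪ (FOLLOW(N) if α ⇒* ε)).

Relevant sets:
  FIRST(C) = { '-', 'a' }

F → C: PREDICT = { '-', 'a' }
F → / / -: PREDICT = { '/' }
F → a x -: PREDICT = { 'a' }
F → y y: PREDICT = { 'y' }
  'y' is in predict set, so this production goes in M[F, 'y']
F → C x: PREDICT = { '-', 'a' }

M[F, 'y'] = F → y y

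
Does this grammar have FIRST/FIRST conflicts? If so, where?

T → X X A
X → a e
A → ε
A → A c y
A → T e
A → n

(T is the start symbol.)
Yes. A → A c y / A → T e on { 'a' }; A → A c y / A → n on { 'n' }

A FIRST/FIRST conflict occurs when two productions N → α and N → β for the same non-terminal have FIRST(α) ∩ FIRST(β) ≠ ∅ (with ε ∈ FIRST of a nullable right-hand side, so two nullable alternatives also conflict).

FIRST sets of the non-terminals at (or reachable through a nullable prefix from) the front of some alternative:
  FIRST(A) = { 'a', 'c', 'n', ε }
  FIRST(T) = { 'a' }

Productions for A:
  A → ε: FIRST = { ε }
  A → A c y: FIRST = { 'a', 'c', 'n' }
  A → T e: FIRST = { 'a' }
  A → n: FIRST = { 'n' }
T, X have only one production, so no FIRST/FIRST conflict is possible there.

Conflict for A: A → A c y and A → T e
  Overlap: { 'a' }
Conflict for A: A → A c y and A → n
  Overlap: { 'n' }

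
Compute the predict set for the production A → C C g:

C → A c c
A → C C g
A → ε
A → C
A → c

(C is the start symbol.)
PREDICT(A → C C g) = (FIRST(RHS) \ {ε}) ∪ (FOLLOW(A) if ε ∈ FIRST(RHS), i.e. RHS ⇒* ε)
FIRST(C) = { 'c' }
FIRST(C C g) = { 'c' }
ε ∉ FIRST(C C g), so FOLLOW(A) is not added.
PREDICT(A → C C g) = { 'c' }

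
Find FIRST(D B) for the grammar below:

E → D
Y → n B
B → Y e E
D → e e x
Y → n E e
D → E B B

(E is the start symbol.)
FIRST sets of the non-terminals involved (from the grammar, by fixed-point iteration):
  FIRST(D) = { 'e' }

To compute FIRST(D B), process the symbols left to right:
Symbol D is a non-terminal. Add FIRST(D) \ {ε} = { 'e' }
D is not nullable (ε ∉ FIRST(D)), so stop here.
FIRST(D B) = { 'e' }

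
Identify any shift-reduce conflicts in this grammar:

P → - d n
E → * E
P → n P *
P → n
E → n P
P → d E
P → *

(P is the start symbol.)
Yes — I5: [P → n .] vs [P → . *]

A shift-reduce conflict occurs when an LR(0) state has both:
  - a complete (reduce) item [A → α .] (dot at the end), and
  - a shift item [B → β . c γ] (dot before a terminal).

Augment with P' → P and build the canonical LR(0) collection (I0 = CLOSURE({[P' → . P]}), then GOTO on every symbol after a dot until no new states appear). It has 15 states:
  I0: { [P → . *], [P → . - d n], [P → . d E], [P → . n P *], [P → . n], [P' → . P] }  — shift
  I1: { [P → * .] }  — reduce
  I2: { [P → - . d n] }  — shift
  I3: { [P' → P .] }  — accept
  I4: { [E → . * E], [E → . n P], [P → d . E] }  — shift
  I5: { [P → . *], [P → . - d n], [P → . d E], [P → . n P *], [P → . n], [P → n . P *], [P → n .] }  — shift, reduce
  I6: { [P → n P . *] }  — shift
  I7: { [P → n P * .] }  — reduce
  I8: { [E → * . E], [E → . * E], [E → . n P] }  — shift
  I9: { [P → d E .] }  — reduce
  I10: { [E → n . P], [P → . *], [P → . - d n], [P → . d E], [P → . n P *], [P → . n] }  — shift
  I11: { [E → n P .] }  — reduce
  I12: { [E → * E .] }  — reduce
  I13: { [P → - d . n] }  — shift
  I14: { [P → - d n .] }  — reduce

I5 contains reduce item [P → n .] and shift items [P → . *], [P → . - d n], [P → . d E], [P → . n], [P → . n P *] — shift-reduce conflict.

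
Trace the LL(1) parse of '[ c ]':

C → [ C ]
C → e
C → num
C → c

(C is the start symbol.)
Stack is shown with the top on the left.

Stack    Input    Action
------------------------
C $      [ c ] $  output C → [ C ]
[ C ] $  [ c ] $  match '['
C ] $    c ] $    output C → c
c ] $    c ] $    match 'c'
] $      ] $      match ']'
$        $        accept

The string is accepted.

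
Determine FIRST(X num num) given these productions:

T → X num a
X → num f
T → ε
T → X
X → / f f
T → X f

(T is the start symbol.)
FIRST sets of the non-terminals involved (from the grammar, by fixed-point iteration):
  FIRST(X) = { '/', 'num' }

To compute FIRST(X num num), process the symbols left to right:
Symbol X is a non-terminal. Add FIRST(X) \ {ε} = { '/', 'num' }
X is not nullable (ε ∉ FIRST(X)), so stop here.
FIRST(X num num) = { '/', 'num' }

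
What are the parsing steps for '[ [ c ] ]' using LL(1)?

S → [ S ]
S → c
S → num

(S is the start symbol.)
LL(1) parsing maintains a stack (initially the start symbol over $) and the input. At each step: if the stack top is a terminal, match it against the current input token; if it is a non-terminal N, replace it with the RHS of M[N, lookahead] (the unique production whose predict set contains the lookahead).

Stack is shown with the top on the left.

Stack      Input        Action
------------------------------
S $        [ [ c ] ] $  output S → [ S ]
[ S ] $    [ [ c ] ] $  match '['
S ] $      [ c ] ] $    output S → [ S ]
[ S ] ] $  [ c ] ] $    match '['
S ] ] $    c ] ] $      output S → c
c ] ] $    c ] ] $      match 'c'
] ] $      ] ] $        match ']'
] $        ] $          match ']'
$          $            accept

The string is accepted.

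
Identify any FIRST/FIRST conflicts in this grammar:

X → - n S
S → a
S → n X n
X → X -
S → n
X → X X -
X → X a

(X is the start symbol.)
Yes. X → '-' n S / X → X '-' on { '-' }; X → '-' n S / X → X X '-' on { '-' }; X → '-' n S / X → X a on { '-' }; X → X '-' / X → X X '-' on { '-' }; X → X '-' / X → X a on { '-' }; X → X X '-' / X → X a on { '-' }; S → n X n / S → n on { 'n' }

A FIRST/FIRST conflict occurs when two productions N → α and N → β for the same non-terminal have FIRST(α) ∩ FIRST(β) ≠ ∅ (with ε ∈ FIRST of a nullable right-hand side, so two nullable alternatives also conflict).

FIRST sets of the non-terminals at (or reachable through a nullable prefix from) the front of some alternative:
  FIRST(X) = { '-' }

Productions for X:
  X → - n S: FIRST = { '-' }
  X → X -: FIRST = { '-' }
  X → X X -: FIRST = { '-' }
  X → X a: FIRST = { '-' }
Productions for S:
  S → a: FIRST = { 'a' }
  S → n X n: FIRST = { 'n' }
  S → n: FIRST = { 'n' }

Conflict for X: X → - n S and X → X -
  Overlap: { '-' }
Conflict for X: X → - n S and X → X X -
  Overlap: { '-' }
Conflict for X: X → - n S and X → X a
  Overlap: { '-' }
Conflict for X: X → X - and X → X X -
  Overlap: { '-' }
Conflict for X: X → X - and X → X a
  Overlap: { '-' }
Conflict for X: X → X X - and X → X a
  Overlap: { '-' }
Conflict for S: S → n X n and S → n
  Overlap: { 'n' }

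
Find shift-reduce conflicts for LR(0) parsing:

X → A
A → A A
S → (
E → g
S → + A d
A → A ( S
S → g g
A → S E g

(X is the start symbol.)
A shift-reduce conflict occurs when an LR(0) state has both:
  - a complete (reduce) item [A → α .] (dot at the end), and
  - a shift item [B → β . c γ] (dot before a terminal).

Augment with X' → X and build the canonical LR(0) collection (I0 = CLOSURE({[X' → . X]}), then GOTO on every symbol after a dot until no new states appear). It has 16 states:
  I0: { [A → . A ( S], [A → . A A], [A → . S E g], [S → . (], [S → . + A d], [S → . g g], [X → . A], [X' → . X] }  — shift
  I1: { [S → ( .] }  — reduce
  I2: { [A → . A ( S], [A → . A A], [A → . S E g], [S → + . A d], [S → . (], [S → . + A d], [S → . g g] }  — shift
  I3: { [A → . A ( S], [A → . A A], [A → . S E g], [A → A . ( S], [A → A . A], [S → . (], [S → . + A d], [S → . g g], [X → A .] }  — shift, reduce
  I4: { [A → S . E g], [E → . g] }  — shift
  I5: { [X' → X .] }  — accept
  I6: { [S → g . g] }  — shift
  I7: { [S → g g .] }  — reduce
  I8: { [A → S E . g] }  — shift
  I9: { [E → g .] }  — reduce
  I10: { [A → S E g .] }  — reduce
  I11: { [A → A ( . S], [S → ( .], [S → . (], [S → . + A d], [S → . g g] }  — shift, reduce
  I12: { [A → . A ( S], [A → . A A], [A → . S E g], [A → A . ( S], [A → A . A], [A → A A .], [S → . (], [S → . + A d], [S → . g g] }  — shift, reduce
  I13: { [A → A ( S .] }  — reduce
  I14: { [A → . A ( S], [A → . A A], [A → . S E g], [A → A . ( S], [A → A . A], [S → + A . d], [S → . (], [S → . + A d], [S → . g g] }  — shift
  I15: { [S → + A d .] }  — reduce

I3 contains reduce item [X → A .] and shift items [A → A . ( S], [S → . (], [S → . + A d], [S → . g g] — shift-reduce conflict.
I11 contains reduce item [S → ( .] and shift items [S → . (], [S → . + A d], [S → . g g] — shift-reduce conflict.
I12 contains reduce item [A → A A .] and shift items [A → A . ( S], [S → . (], [S → . + A d], [S → . g g] — shift-reduce conflict.

Answer: Yes — I3: [X → A .] vs [A → A . ( S]; I11: [S → ( .] vs [S → . (]; I12: [A → A A .] vs [A → A . ( S]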